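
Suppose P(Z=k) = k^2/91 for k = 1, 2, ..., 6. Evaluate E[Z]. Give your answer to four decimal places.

4.8462

E[Z] = Σ z·P(Z=z)
 = 1·1/91 + 2·4/91 + 3·9/91 + 4·16/91 + 5·25/91 + 6·36/91
 = 1/91 + 8/91 + 27/91 + 64/91 + 125/91 + 216/91
 = 63/13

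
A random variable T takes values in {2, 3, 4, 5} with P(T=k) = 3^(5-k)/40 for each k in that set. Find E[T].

2.45

E[T] = Σ t·P(T=t)
 = 2·27/40 + 3·9/40 + 4·3/40 + 5·1/40
 = 27/20 + 27/40 + 3/10 + 1/8
 = 49/20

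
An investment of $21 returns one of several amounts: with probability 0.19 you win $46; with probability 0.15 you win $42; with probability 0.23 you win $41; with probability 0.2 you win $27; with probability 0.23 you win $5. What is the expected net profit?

E[payout] = 46·0.19 + 42·0.15 + 41·0.23 + 27·0.2 + 5·0.23
 = 8.74 + 6.3 + 9.43 + 5.4 + 1.15
 = 31.02
Net = 31.02 - 21 = 10.02

10.02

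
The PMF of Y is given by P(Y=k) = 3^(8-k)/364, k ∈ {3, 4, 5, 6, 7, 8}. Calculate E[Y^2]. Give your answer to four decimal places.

E[Y^2] = Σ y^2·P(Y=y)
 = 9·243/364 + 16·81/364 + 25·27/364 + 36·9/364 + 49·3/364 + 64·1/364
 = 2187/364 + 324/91 + 675/364 + 81/91 + 21/52 + 16/91
 = 361/28

12.8929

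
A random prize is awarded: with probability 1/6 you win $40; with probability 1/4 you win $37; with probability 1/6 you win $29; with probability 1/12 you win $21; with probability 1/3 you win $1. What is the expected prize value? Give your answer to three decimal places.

22.833

E[payout] = 40·1/6 + 37·1/4 + 29·1/6 + 21·1/12 + 1·1/3
 = 20/3 + 37/4 + 29/6 + 7/4 + 1/3
 = 137/6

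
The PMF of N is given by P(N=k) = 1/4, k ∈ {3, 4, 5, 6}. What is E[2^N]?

E[2^N] = Σ 2^n·P(N=n)
 = 8·1/4 + 16·1/4 + 32·1/4 + 64·1/4
 = 2 + 4 + 8 + 16
 = 30

30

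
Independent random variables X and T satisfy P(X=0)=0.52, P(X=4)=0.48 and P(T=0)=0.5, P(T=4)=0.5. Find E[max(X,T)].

2.96

E[max(X,T)] = Σ_x Σ_t max(x,t) · P(X=x)P(T=t)
 = 0·0.26 + 4·0.26 + 4·0.24 + 4·0.24
 = 0 + 1.04 + 0.96 + 0.96
 = 2.96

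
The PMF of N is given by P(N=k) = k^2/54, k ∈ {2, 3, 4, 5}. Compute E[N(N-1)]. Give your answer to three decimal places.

E[N(N-1)] = Σ n(n-1)·P(N=n)
 = 2·2/27 + 6·1/6 + 12·8/27 + 20·25/54
 = 4/27 + 1 + 32/9 + 250/27
 = 377/27

13.963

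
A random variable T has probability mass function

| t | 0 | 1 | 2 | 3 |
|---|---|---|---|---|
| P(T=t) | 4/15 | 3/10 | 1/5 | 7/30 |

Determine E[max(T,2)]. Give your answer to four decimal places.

E[max(T,2)] = Σ max(t,2)·P(T=t)
 = 2·4/15 + 2·3/10 + 2·1/5 + 3·7/30
 = 8/15 + 3/5 + 2/5 + 7/10
 = 67/30

2.2333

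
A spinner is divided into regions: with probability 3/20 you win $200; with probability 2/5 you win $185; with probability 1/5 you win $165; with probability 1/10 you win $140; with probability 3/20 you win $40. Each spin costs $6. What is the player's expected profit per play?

151

E[payout] = 200·3/20 + 185·2/5 + 165·1/5 + 140·1/10 + 40·3/20
 = 30 + 74 + 33 + 14 + 6
 = 157
Net = 157 - 6 = 151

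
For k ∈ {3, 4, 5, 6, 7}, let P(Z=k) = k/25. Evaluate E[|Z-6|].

E[|Z-6|] = Σ |z-6|·P(Z=z)
 = 3·3/25 + 2·4/25 + 1·1/5 + 0·6/25 + 1·7/25
 = 9/25 + 8/25 + 1/5 + 0 + 7/25
 = 29/25

1.16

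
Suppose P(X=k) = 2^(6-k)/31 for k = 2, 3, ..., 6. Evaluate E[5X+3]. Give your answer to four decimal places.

17.1935

E[5X+3] = Σ (5x+3)·P(X=x)
 = 13·16/31 + 18·8/31 + 23·4/31 + 28·2/31 + 33·1/31
 = 208/31 + 144/31 + 92/31 + 56/31 + 33/31
 = 533/31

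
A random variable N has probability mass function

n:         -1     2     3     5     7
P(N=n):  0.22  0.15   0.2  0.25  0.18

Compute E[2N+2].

8.38

E[2N+2] = Σ (2n+2)·P(N=n)
 = 0·0.22 + 6·0.15 + 8·0.2 + 12·0.25 + 16·0.18
 = 0 + 0.9 + 1.6 + 3 + 2.88
 = 8.38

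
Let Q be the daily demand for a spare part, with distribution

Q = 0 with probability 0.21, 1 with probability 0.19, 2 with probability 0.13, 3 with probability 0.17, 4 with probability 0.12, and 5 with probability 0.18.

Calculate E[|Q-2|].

1.56

E[|Q-2|] = Σ |q-2|·P(Q=q)
 = 2·0.21 + 1·0.19 + 0·0.13 + 1·0.17 + 2·0.12 + 3·0.18
 = 0.42 + 0.19 + 0 + 0.17 + 0.24 + 0.54
 = 1.56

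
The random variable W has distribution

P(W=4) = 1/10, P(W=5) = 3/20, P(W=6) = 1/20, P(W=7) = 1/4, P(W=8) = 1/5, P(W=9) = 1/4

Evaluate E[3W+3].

24.15

E[3W+3] = Σ (3w+3)·P(W=w)
 = 15·1/10 + 18·3/20 + 21·1/20 + 24·1/4 + 27·1/5 + 30·1/4
 = 3/2 + 27/10 + 21/20 + 6 + 27/5 + 15/2
 = 483/20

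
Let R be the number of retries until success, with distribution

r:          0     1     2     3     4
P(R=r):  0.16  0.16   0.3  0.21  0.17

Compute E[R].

E[R] = Σ r·P(R=r)
 = 0·0.16 + 1·0.16 + 2·0.3 + 3·0.21 + 4·0.17
 = 0 + 0.16 + 0.6 + 0.63 + 0.68
 = 2.07

2.07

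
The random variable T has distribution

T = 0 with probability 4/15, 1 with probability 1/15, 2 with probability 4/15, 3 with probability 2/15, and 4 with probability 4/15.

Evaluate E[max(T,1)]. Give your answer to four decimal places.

2.3333

E[max(T,1)] = Σ max(t,1)·P(T=t)
 = 1·4/15 + 1·1/15 + 2·4/15 + 3·2/15 + 4·4/15
 = 4/15 + 1/15 + 8/15 + 2/5 + 16/15
 = 7/3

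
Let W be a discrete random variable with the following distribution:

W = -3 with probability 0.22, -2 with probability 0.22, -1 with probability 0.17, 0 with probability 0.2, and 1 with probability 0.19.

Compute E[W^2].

3.22

E[W^2] = Σ w^2·P(W=w)
 = 9·0.22 + 4·0.22 + 1·0.17 + 0·0.2 + 1·0.19
 = 1.98 + 0.88 + 0.17 + 0 + 0.19
 = 3.22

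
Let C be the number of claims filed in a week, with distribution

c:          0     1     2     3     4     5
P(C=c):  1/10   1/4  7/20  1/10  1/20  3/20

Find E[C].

E[C] = Σ c·P(C=c)
 = 0·1/10 + 1·1/4 + 2·7/20 + 3·1/10 + 4·1/20 + 5·3/20
 = 0 + 1/4 + 7/10 + 3/10 + 1/5 + 3/4
 = 11/5

2.2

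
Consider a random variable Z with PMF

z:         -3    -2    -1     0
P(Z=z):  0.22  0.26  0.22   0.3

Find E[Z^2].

3.24

E[Z^2] = Σ z^2·P(Z=z)
 = 9·0.22 + 4·0.26 + 1·0.22 + 0·0.3
 = 1.98 + 1.04 + 0.22 + 0
 = 3.24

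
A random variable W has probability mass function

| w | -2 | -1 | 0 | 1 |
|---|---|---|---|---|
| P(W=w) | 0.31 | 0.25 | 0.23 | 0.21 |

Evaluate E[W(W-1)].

2.36

E[W(W-1)] = Σ w(w-1)·P(W=w)
 = 6·0.31 + 2·0.25 + 0·0.23 + 0·0.21
 = 1.86 + 0.5 + 0 + 0
 = 2.36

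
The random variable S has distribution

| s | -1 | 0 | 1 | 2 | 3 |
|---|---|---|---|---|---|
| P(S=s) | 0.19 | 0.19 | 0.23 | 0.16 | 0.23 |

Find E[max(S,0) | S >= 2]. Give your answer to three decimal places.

P(S >= 2) = 0.16 + 0.23 = 0.39.
E[max(S,0) | S >= 2] = [2·0.16 + 3·0.23] / 0.39
 = 1.01 / 0.39
 = 101/39

2.590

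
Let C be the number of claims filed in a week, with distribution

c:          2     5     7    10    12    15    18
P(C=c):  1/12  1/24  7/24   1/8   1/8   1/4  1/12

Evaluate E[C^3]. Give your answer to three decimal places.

1776.667

E[C^3] = Σ c^3·P(C=c)
 = 8·1/12 + 125·1/24 + 343·7/24 + 1000·1/8 + 1728·1/8 + 3375·1/4 + 5832·1/12
 = 2/3 + 125/24 + 2401/24 + 125 + 216 + 3375/4 + 486
 = 5330/3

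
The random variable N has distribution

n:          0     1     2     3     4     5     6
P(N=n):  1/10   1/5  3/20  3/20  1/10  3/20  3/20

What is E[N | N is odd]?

2.8

P(N is odd) = 1/5 + 3/20 + 3/20 = 1/2.
E[N | N is odd] = [1·1/5 + 3·3/20 + 5·3/20] / (1/2)
 = 7/5 / (1/2)
 = 14/5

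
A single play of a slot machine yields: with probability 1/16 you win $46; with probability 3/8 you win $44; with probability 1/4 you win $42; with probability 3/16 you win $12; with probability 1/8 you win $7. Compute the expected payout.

E[payout] = 46·1/16 + 44·3/8 + 42·1/4 + 12·3/16 + 7·1/8
 = 23/8 + 33/2 + 21/2 + 9/4 + 7/8
 = 33

33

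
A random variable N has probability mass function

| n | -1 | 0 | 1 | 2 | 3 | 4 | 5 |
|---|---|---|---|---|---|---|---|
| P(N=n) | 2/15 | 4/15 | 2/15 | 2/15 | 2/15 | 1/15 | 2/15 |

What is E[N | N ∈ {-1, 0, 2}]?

P(N ∈ {-1, 0, 2}) = 2/15 + 4/15 + 2/15 = 8/15.
E[N | N ∈ {-1, 0, 2}] = [(-1)·2/15 + 0·4/15 + 2·2/15] / (8/15)
 = 2/15 / (8/15)
 = 1/4

0.25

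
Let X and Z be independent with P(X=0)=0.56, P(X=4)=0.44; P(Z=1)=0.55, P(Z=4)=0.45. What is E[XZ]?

4.136

E[XZ] = Σ_x Σ_z xz · P(X=x)P(Z=z)
 = 0·0.308 + 0·0.252 + 4·0.242 + 16·0.198
 = 0 + 0 + 0.968 + 3.168
 = 4.136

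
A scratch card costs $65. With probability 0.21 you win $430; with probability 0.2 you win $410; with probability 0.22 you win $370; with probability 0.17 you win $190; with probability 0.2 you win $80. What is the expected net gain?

237

E[payout] = 430·0.21 + 410·0.2 + 370·0.22 + 190·0.17 + 80·0.2
 = 90.3 + 82 + 81.4 + 32.3 + 16
 = 302
Net = 302 - 65 = 237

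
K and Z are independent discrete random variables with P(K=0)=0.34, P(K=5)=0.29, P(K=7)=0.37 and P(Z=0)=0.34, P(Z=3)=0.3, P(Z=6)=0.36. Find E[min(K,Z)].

1.9152

E[min(K,Z)] = Σ_k Σ_z min(k,z) · P(K=k)P(Z=z)
 = 0·0.1156 + 0·0.102 + 0·0.1224 + 0·0.0986 + 3·0.087 + 5·0.1044 + 0·0.1258 + 3·0.111 + 6·0.1332
 = 0 + 0 + 0 + 0 + 0.261 + 0.522 + 0 + 0.333 + 0.7992
 = 1.9152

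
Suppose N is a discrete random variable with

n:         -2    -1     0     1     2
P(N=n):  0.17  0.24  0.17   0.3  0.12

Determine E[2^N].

E[2^N] = Σ 2^n·P(N=n)
 = 0.25·0.17 + 0.5·0.24 + 1·0.17 + 2·0.3 + 4·0.12
 = 0.0425 + 0.12 + 0.17 + 0.6 + 0.48
 = 1.4125

1.4125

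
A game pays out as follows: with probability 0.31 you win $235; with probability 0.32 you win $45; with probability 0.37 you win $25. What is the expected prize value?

E[payout] = 235·0.31 + 45·0.32 + 25·0.37
 = 72.85 + 14.4 + 9.25
 = 96.5

96.5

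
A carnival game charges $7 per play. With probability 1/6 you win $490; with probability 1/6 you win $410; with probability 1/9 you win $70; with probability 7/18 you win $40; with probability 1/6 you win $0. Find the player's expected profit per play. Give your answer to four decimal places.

E[payout] = 490·1/6 + 410·1/6 + 70·1/9 + 40·7/18 + 0·1/6
 = 245/3 + 205/3 + 70/9 + 140/9 + 0
 = 520/3
Net = 520/3 - 7 = 499/3

166.3333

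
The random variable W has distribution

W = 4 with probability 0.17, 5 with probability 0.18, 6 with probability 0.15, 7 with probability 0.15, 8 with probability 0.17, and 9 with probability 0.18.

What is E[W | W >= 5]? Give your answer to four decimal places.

7.0241

P(W >= 5) = 0.18 + 0.15 + 0.15 + 0.17 + 0.18 = 0.83.
E[W | W >= 5] = [5·0.18 + 6·0.15 + 7·0.15 + 8·0.17 + 9·0.18] / 0.83
 = 5.83 / 0.83
 = 583/83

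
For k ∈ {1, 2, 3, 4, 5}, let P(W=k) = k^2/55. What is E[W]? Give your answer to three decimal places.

E[W] = Σ w·P(W=w)
 = 1·1/55 + 2·4/55 + 3·9/55 + 4·16/55 + 5·5/11
 = 1/55 + 8/55 + 27/55 + 64/55 + 25/11
 = 45/11

4.091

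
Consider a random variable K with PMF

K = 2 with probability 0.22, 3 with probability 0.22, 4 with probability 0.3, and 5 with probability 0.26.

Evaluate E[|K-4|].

0.92

E[|K-4|] = Σ |k-4|·P(K=k)
 = 2·0.22 + 1·0.22 + 0·0.3 + 1·0.26
 = 0.44 + 0.22 + 0 + 0.26
 = 0.92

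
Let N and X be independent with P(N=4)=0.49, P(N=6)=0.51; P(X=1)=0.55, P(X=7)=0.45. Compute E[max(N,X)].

5.911

E[max(N,X)] = Σ_n Σ_x max(n,x) · P(N=n)P(X=x)
 = 4·0.2695 + 7·0.2205 + 6·0.2805 + 7·0.2295
 = 1.078 + 1.5435 + 1.683 + 1.6065
 = 5.911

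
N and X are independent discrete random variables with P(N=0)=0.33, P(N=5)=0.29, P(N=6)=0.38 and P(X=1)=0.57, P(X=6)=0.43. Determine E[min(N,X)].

1.9858

E[min(N,X)] = Σ_n Σ_x min(n,x) · P(N=n)P(X=x)
 = 0·0.1881 + 0·0.1419 + 1·0.1653 + 5·0.1247 + 1·0.2166 + 6·0.1634
 = 0 + 0 + 0.1653 + 0.6235 + 0.2166 + 0.9804
 = 1.9858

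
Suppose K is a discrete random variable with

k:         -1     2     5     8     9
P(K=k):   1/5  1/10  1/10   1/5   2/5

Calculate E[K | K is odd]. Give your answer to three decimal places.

P(K is odd) = 1/5 + 1/10 + 2/5 = 7/10.
E[K | K is odd] = [(-1)·1/5 + 5·1/10 + 9·2/5] / (7/10)
 = 39/10 / (7/10)
 = 39/7

5.571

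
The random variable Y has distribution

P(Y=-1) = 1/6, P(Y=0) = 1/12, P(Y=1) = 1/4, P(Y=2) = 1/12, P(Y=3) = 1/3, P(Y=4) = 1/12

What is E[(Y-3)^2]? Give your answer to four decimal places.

4.5833

E[(Y-3)^2] = Σ (y-3)^2·P(Y=y)
 = 16·1/6 + 9·1/12 + 4·1/4 + 1·1/12 + 0·1/3 + 1·1/12
 = 8/3 + 3/4 + 1 + 1/12 + 0 + 1/12
 = 55/12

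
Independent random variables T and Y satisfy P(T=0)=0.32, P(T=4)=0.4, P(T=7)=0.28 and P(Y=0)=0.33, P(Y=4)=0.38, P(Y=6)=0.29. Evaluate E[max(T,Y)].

4.8352

E[max(T,Y)] = Σ_t Σ_y max(t,y) · P(T=t)P(Y=y)
 = 0·0.1056 + 4·0.1216 + 6·0.0928 + 4·0.132 + 4·0.152 + 6·0.116 + 7·0.0924 + 7·0.1064 + 7·0.0812
 = 0 + 0.4864 + 0.5568 + 0.528 + 0.608 + 0.696 + 0.6468 + 0.7448 + 0.5684
 = 4.8352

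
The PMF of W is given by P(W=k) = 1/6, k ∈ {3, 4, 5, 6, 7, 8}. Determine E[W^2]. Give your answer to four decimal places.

33.1667

E[W^2] = Σ w^2·P(W=w)
 = 9·1/6 + 16·1/6 + 25·1/6 + 36·1/6 + 49·1/6 + 64·1/6
 = 3/2 + 8/3 + 25/6 + 6 + 49/6 + 32/3
 = 199/6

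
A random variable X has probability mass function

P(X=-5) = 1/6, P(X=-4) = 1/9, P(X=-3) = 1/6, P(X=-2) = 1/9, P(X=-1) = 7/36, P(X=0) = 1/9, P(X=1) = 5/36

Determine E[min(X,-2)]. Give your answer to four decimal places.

E[min(X,-2)] = Σ min(x,-2)·P(X=x)
 = (-5)·1/6 + (-4)·1/9 + (-3)·1/6 + (-2)·1/9 + (-2)·7/36 + (-2)·1/9 + (-2)·5/36
 = (-5/6) + (-4/9) + (-1/2) + (-2/9) + (-7/18) + (-2/9) + (-5/18)
 = -26/9

-2.8889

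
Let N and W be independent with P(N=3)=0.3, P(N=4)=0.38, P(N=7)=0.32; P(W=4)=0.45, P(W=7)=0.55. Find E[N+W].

E[N+W] = Σ_n Σ_w (n+w) · P(N=n)P(W=w)
 = 7·0.135 + 10·0.165 + 8·0.171 + 11·0.209 + 11·0.144 + 14·0.176
 = 0.945 + 1.65 + 1.368 + 2.299 + 1.584 + 2.464
 = 10.31

10.31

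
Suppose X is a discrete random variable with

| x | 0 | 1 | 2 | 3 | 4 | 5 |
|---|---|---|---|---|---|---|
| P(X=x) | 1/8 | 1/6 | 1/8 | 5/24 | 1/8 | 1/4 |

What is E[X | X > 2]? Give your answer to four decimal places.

4.0714

P(X > 2) = 5/24 + 1/8 + 1/4 = 7/12.
E[X | X > 2] = [3·5/24 + 4·1/8 + 5·1/4] / (7/12)
 = 19/8 / (7/12)
 = 57/14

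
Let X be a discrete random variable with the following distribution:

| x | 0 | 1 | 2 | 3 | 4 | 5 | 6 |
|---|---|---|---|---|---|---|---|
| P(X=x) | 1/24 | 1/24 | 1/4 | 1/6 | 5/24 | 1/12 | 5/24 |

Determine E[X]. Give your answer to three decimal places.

3.542

E[X] = Σ x·P(X=x)
 = 0·1/24 + 1·1/24 + 2·1/4 + 3·1/6 + 4·5/24 + 5·1/12 + 6·5/24
 = 0 + 1/24 + 1/2 + 1/2 + 5/6 + 5/12 + 5/4
 = 85/24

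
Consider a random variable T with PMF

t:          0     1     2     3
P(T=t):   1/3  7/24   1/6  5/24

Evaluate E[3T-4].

E[3T-4] = Σ (3t-4)·P(T=t)
 = (-4)·1/3 + (-1)·7/24 + 2·1/6 + 5·5/24
 = (-4/3) + (-7/24) + 1/3 + 25/24
 = -1/4

-0.25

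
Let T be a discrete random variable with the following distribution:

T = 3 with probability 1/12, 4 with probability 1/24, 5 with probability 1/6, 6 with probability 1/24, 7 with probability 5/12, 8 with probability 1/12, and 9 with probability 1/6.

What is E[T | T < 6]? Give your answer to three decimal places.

P(T < 6) = 1/12 + 1/24 + 1/6 = 7/24.
E[T | T < 6] = [3·1/12 + 4·1/24 + 5·1/6] / (7/24)
 = 5/4 / (7/24)
 = 30/7

4.286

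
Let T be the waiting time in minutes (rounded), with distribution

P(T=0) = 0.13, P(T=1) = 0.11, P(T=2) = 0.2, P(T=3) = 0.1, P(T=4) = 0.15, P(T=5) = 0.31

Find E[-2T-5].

-10.92

E[-2T-5] = Σ (-2t-5)·P(T=t)
 = (-5)·0.13 + (-7)·0.11 + (-9)·0.2 + (-11)·0.1 + (-13)·0.15 + (-15)·0.31
 = (-0.65) + (-0.77) + (-1.8) + (-1.1) + (-1.95) + (-4.65)
 = -10.92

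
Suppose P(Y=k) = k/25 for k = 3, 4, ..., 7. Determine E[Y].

5.4

E[Y] = Σ y·P(Y=y)
 = 3·3/25 + 4·4/25 + 5·1/5 + 6·6/25 + 7·7/25
 = 9/25 + 16/25 + 1 + 36/25 + 49/25
 = 27/5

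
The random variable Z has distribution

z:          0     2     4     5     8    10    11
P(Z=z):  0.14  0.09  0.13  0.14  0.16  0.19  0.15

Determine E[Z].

E[Z] = Σ z·P(Z=z)
 = 0·0.14 + 2·0.09 + 4·0.13 + 5·0.14 + 8·0.16 + 10·0.19 + 11·0.15
 = 0 + 0.18 + 0.52 + 0.7 + 1.28 + 1.9 + 1.65
 = 6.23

6.23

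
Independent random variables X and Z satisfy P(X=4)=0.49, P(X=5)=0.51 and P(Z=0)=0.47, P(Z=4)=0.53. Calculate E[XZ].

9.5612

E[XZ] = Σ_x Σ_z xz · P(X=x)P(Z=z)
 = 0·0.2303 + 16·0.2597 + 0·0.2397 + 20·0.2703
 = 0 + 4.1552 + 0 + 5.406
 = 9.5612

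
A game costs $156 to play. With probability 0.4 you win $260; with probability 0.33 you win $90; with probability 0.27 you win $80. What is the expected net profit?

-0.7

E[payout] = 260·0.4 + 90·0.33 + 80·0.27
 = 104 + 29.7 + 21.6
 = 155.3
Net = 155.3 - 156 = -0.7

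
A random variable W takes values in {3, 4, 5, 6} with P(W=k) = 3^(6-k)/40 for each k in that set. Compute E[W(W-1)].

9

E[W(W-1)] = Σ w(w-1)·P(W=w)
 = 6·27/40 + 12·9/40 + 20·3/40 + 30·1/40
 = 81/20 + 27/10 + 3/2 + 3/4
 = 9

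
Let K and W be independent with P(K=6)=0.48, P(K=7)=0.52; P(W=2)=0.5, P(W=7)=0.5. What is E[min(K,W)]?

E[min(K,W)] = Σ_k Σ_w min(k,w) · P(K=k)P(W=w)
 = 2·0.24 + 6·0.24 + 2·0.26 + 7·0.26
 = 0.48 + 1.44 + 0.52 + 1.82
 = 4.26

4.26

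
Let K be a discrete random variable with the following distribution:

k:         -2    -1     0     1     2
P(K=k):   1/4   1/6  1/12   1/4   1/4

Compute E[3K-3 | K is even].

-3

P(K is even) = 1/4 + 1/12 + 1/4 = 7/12.
E[3K-3 | K is even] = [(-9)·1/4 + (-3)·1/12 + 3·1/4] / (7/12)
 = -7/4 / (7/12)
 = -3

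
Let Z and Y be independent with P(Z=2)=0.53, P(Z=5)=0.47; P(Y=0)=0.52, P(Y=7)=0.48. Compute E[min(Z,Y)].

E[min(Z,Y)] = Σ_z Σ_y min(z,y) · P(Z=z)P(Y=y)
 = 0·0.2756 + 2·0.2544 + 0·0.2444 + 5·0.2256
 = 0 + 0.5088 + 0 + 1.128
 = 1.6368

1.6368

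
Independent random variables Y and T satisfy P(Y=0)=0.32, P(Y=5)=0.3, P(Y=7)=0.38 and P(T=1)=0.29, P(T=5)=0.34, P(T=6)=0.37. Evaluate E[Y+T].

E[Y+T] = Σ_y Σ_t (y+t) · P(Y=y)P(T=t)
 = 1·0.0928 + 5·0.1088 + 6·0.1184 + 6·0.087 + 10·0.102 + 11·0.111 + 8·0.1102 + 12·0.1292 + 13·0.1406
 = 0.0928 + 0.544 + 0.7104 + 0.522 + 1.02 + 1.221 + 0.8816 + 1.5504 + 1.8278
 = 8.37

8.37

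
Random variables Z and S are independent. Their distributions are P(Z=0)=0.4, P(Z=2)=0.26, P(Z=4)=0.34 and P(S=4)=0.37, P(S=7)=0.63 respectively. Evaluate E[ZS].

11.0732

E[ZS] = Σ_z Σ_s zs · P(Z=z)P(S=s)
 = 0·0.148 + 0·0.252 + 8·0.0962 + 14·0.1638 + 16·0.1258 + 28·0.2142
 = 0 + 0 + 0.7696 + 2.2932 + 2.0128 + 5.9976
 = 11.0732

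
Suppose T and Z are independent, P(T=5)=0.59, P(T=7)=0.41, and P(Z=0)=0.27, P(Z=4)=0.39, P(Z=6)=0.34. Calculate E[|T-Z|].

E[|T-Z|] = Σ_t Σ_z |t-z| · P(T=t)P(Z=z)
 = 5·0.1593 + 1·0.2301 + 1·0.2006 + 7·0.1107 + 3·0.1599 + 1·0.1394
 = 0.7965 + 0.2301 + 0.2006 + 0.7749 + 0.4797 + 0.1394
 = 2.6212

2.6212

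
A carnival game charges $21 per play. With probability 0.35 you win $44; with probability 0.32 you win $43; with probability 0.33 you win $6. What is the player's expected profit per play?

10.14

E[payout] = 44·0.35 + 43·0.32 + 6·0.33
 = 15.4 + 13.76 + 1.98
 = 31.14
Net = 31.14 - 21 = 10.14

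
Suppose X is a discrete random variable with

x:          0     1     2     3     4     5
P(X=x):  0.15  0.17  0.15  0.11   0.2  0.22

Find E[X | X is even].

2.2

P(X is even) = 0.15 + 0.15 + 0.2 = 0.5.
E[X | X is even] = [0·0.15 + 2·0.15 + 4·0.2] / 0.5
 = 1.1 / 0.5
 = 11/5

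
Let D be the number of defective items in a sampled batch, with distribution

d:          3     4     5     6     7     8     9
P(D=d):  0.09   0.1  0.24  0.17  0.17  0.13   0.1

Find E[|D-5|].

E[|D-5|] = Σ |d-5|·P(D=d)
 = 2·0.09 + 1·0.1 + 0·0.24 + 1·0.17 + 2·0.17 + 3·0.13 + 4·0.1
 = 0.18 + 0.1 + 0 + 0.17 + 0.34 + 0.39 + 0.4
 = 1.58

1.58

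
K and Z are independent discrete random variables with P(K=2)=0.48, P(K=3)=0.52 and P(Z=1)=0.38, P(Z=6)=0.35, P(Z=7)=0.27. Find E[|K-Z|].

E[|K-Z|] = Σ_k Σ_z |k-z| · P(K=k)P(Z=z)
 = 1·0.1824 + 4·0.168 + 5·0.1296 + 2·0.1976 + 3·0.182 + 4·0.1404
 = 0.1824 + 0.672 + 0.648 + 0.3952 + 0.546 + 0.5616
 = 3.0052

3.0052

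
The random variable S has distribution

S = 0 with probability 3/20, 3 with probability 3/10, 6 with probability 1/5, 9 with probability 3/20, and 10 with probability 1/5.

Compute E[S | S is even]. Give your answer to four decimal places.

5.8182

P(S is even) = 3/20 + 1/5 + 1/5 = 11/20.
E[S | S is even] = [0·3/20 + 6·1/5 + 10·1/5] / (11/20)
 = 16/5 / (11/20)
 = 64/11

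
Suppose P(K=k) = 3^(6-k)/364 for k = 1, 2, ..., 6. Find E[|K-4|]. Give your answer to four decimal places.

E[|K-4|] = Σ |k-4|·P(K=k)
 = 3·243/364 + 2·81/364 + 1·27/364 + 0·9/364 + 1·3/364 + 2·1/364
 = 729/364 + 81/182 + 27/364 + 0 + 3/364 + 1/182
 = 71/28

2.5357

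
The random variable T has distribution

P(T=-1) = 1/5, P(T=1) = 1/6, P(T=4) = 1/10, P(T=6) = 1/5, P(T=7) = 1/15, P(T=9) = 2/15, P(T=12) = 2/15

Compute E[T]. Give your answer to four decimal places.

4.8333

E[T] = Σ t·P(T=t)
 = (-1)·1/5 + 1·1/6 + 4·1/10 + 6·1/5 + 7·1/15 + 9·2/15 + 12·2/15
 = (-1/5) + 1/6 + 2/5 + 6/5 + 7/15 + 6/5 + 8/5
 = 29/6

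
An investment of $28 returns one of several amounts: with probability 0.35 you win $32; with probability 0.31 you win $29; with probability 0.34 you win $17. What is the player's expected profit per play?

-2.03

E[payout] = 32·0.35 + 29·0.31 + 17·0.34
 = 11.2 + 8.99 + 5.78
 = 25.97
Net = 25.97 - 28 = -2.03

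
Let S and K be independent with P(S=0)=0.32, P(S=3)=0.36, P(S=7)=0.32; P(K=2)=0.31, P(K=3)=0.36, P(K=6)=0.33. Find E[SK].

E[SK] = Σ_s Σ_k sk · P(S=s)P(K=k)
 = 0·0.0992 + 0·0.1152 + 0·0.1056 + 6·0.1116 + 9·0.1296 + 18·0.1188 + 14·0.0992 + 21·0.1152 + 42·0.1056
 = 0 + 0 + 0 + 0.6696 + 1.1664 + 2.1384 + 1.3888 + 2.4192 + 4.4352
 = 12.2176

12.2176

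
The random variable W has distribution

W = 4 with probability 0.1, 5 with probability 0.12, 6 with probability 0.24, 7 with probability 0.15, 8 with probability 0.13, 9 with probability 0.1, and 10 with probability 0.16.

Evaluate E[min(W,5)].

E[min(W,5)] = Σ min(w,5)·P(W=w)
 = 4·0.1 + 5·0.12 + 5·0.24 + 5·0.15 + 5·0.13 + 5·0.1 + 5·0.16
 = 0.4 + 0.6 + 1.2 + 0.75 + 0.65 + 0.5 + 0.8
 = 4.9

4.9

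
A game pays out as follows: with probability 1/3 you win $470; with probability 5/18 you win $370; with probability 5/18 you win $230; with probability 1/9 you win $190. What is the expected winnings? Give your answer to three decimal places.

344.444

E[payout] = 470·1/3 + 370·5/18 + 230·5/18 + 190·1/9
 = 470/3 + 925/9 + 575/9 + 190/9
 = 3100/9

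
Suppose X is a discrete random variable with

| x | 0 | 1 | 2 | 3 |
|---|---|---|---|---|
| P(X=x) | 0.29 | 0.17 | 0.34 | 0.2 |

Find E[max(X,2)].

E[max(X,2)] = Σ max(x,2)·P(X=x)
 = 2·0.29 + 2·0.17 + 2·0.34 + 3·0.2
 = 0.58 + 0.34 + 0.68 + 0.6
 = 2.2

2.2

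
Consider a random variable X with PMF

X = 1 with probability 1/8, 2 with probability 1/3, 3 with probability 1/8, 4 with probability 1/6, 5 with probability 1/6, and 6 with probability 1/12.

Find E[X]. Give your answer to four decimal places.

3.1667

E[X] = Σ x·P(X=x)
 = 1·1/8 + 2·1/3 + 3·1/8 + 4·1/6 + 5·1/6 + 6·1/12
 = 1/8 + 2/3 + 3/8 + 2/3 + 5/6 + 1/2
 = 19/6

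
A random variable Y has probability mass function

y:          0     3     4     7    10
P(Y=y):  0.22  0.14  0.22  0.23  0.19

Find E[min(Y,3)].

E[min(Y,3)] = Σ min(y,3)·P(Y=y)
 = 0·0.22 + 3·0.14 + 3·0.22 + 3·0.23 + 3·0.19
 = 0 + 0.42 + 0.66 + 0.69 + 0.57
 = 2.34

2.34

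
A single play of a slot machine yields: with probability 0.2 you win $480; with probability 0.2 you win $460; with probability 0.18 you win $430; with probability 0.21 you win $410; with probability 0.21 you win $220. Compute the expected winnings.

397.7

E[payout] = 480·0.2 + 460·0.2 + 430·0.18 + 410·0.21 + 220·0.21
 = 96 + 92 + 77.4 + 86.1 + 46.2
 = 397.7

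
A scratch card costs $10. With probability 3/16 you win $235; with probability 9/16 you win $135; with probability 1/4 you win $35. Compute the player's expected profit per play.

118.75

E[payout] = 235·3/16 + 135·9/16 + 35·1/4
 = 705/16 + 1215/16 + 35/4
 = 515/4
Net = 515/4 - 10 = 475/4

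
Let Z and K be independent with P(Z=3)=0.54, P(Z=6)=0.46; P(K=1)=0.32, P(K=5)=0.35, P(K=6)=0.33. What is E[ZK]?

E[ZK] = Σ_z Σ_k zk · P(Z=z)P(K=k)
 = 3·0.1728 + 15·0.189 + 18·0.1782 + 6·0.1472 + 30·0.161 + 36·0.1518
 = 0.5184 + 2.835 + 3.2076 + 0.8832 + 4.83 + 5.4648
 = 17.739

17.739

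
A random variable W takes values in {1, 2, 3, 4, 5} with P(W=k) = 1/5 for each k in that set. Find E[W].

E[W] = Σ w·P(W=w)
 = 1·1/5 + 2·1/5 + 3·1/5 + 4·1/5 + 5·1/5
 = 1/5 + 2/5 + 3/5 + 4/5 + 1
 = 3

3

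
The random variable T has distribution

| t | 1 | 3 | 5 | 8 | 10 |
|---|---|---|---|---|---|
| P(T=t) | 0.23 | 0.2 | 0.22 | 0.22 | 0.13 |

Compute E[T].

4.99

E[T] = Σ t·P(T=t)
 = 1·0.23 + 3·0.2 + 5·0.22 + 8·0.22 + 10·0.13
 = 0.23 + 0.6 + 1.1 + 1.76 + 1.3
 = 4.99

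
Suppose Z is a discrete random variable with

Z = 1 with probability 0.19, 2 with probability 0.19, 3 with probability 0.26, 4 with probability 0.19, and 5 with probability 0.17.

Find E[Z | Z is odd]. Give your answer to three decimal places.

2.935

P(Z is odd) = 0.19 + 0.26 + 0.17 = 0.62.
E[Z | Z is odd] = [1·0.19 + 3·0.26 + 5·0.17] / 0.62
 = 1.82 / 0.62
 = 91/31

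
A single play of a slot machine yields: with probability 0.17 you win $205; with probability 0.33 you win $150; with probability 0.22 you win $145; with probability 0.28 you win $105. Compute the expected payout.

145.65

E[payout] = 205·0.17 + 150·0.33 + 145·0.22 + 105·0.28
 = 34.85 + 49.5 + 31.9 + 29.4
 = 145.65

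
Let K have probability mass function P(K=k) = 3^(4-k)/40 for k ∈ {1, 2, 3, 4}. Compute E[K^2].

E[K^2] = Σ k^2·P(K=k)
 = 1·27/40 + 4·9/40 + 9·3/40 + 16·1/40
 = 27/40 + 9/10 + 27/40 + 2/5
 = 53/20

2.65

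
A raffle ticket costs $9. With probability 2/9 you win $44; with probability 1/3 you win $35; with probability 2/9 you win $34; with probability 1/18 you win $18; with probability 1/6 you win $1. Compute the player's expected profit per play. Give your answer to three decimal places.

21.167

E[payout] = 44·2/9 + 35·1/3 + 34·2/9 + 18·1/18 + 1·1/6
 = 88/9 + 35/3 + 68/9 + 1 + 1/6
 = 181/6
Net = 181/6 - 9 = 127/6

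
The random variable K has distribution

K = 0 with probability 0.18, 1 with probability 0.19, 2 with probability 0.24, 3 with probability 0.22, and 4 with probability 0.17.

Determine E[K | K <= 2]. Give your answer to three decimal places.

1.098

P(K <= 2) = 0.18 + 0.19 + 0.24 = 0.61.
E[K | K <= 2] = [0·0.18 + 1·0.19 + 2·0.24] / 0.61
 = 0.67 / 0.61
 = 67/61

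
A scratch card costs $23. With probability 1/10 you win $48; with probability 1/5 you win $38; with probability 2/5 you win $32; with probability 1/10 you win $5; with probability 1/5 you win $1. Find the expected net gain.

2.9

E[payout] = 48·1/10 + 38·1/5 + 32·2/5 + 5·1/10 + 1·1/5
 = 24/5 + 38/5 + 64/5 + 1/2 + 1/5
 = 259/10
Net = 259/10 - 23 = 29/10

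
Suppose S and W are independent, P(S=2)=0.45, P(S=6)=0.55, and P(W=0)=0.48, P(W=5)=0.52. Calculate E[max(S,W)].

E[max(S,W)] = Σ_s Σ_w max(s,w) · P(S=s)P(W=w)
 = 2·0.216 + 5·0.234 + 6·0.264 + 6·0.286
 = 0.432 + 1.17 + 1.584 + 1.716
 = 4.902

4.902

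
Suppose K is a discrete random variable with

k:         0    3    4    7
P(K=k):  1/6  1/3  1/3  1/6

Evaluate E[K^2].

E[K^2] = Σ k^2·P(K=k)
 = 0·1/6 + 9·1/3 + 16·1/3 + 49·1/6
 = 0 + 3 + 16/3 + 49/6
 = 33/2

16.5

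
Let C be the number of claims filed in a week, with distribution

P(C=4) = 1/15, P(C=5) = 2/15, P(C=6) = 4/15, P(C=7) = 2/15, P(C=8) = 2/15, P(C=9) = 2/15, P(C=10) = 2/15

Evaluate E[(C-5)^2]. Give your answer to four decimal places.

7.5333

E[(C-5)^2] = Σ (c-5)^2·P(C=c)
 = 1·1/15 + 0·2/15 + 1·4/15 + 4·2/15 + 9·2/15 + 16·2/15 + 25·2/15
 = 1/15 + 0 + 4/15 + 8/15 + 6/5 + 32/15 + 10/3
 = 113/15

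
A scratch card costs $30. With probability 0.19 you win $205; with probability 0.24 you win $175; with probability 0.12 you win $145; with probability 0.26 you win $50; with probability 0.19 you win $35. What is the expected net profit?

E[payout] = 205·0.19 + 175·0.24 + 145·0.12 + 50·0.26 + 35·0.19
 = 38.95 + 42 + 17.4 + 13 + 6.65
 = 118
Net = 118 - 30 = 88

88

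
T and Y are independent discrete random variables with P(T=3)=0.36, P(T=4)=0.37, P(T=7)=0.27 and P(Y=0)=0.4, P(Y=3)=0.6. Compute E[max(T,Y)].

4.45

E[max(T,Y)] = Σ_t Σ_y max(t,y) · P(T=t)P(Y=y)
 = 3·0.144 + 3·0.216 + 4·0.148 + 4·0.222 + 7·0.108 + 7·0.162
 = 0.432 + 0.648 + 0.592 + 0.888 + 0.756 + 1.134
 = 4.45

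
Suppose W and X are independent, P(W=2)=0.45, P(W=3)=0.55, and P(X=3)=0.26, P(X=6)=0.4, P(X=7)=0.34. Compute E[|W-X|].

3.01

E[|W-X|] = Σ_w Σ_x |w-x| · P(W=w)P(X=x)
 = 1·0.117 + 4·0.18 + 5·0.153 + 0·0.143 + 3·0.22 + 4·0.187
 = 0.117 + 0.72 + 0.765 + 0 + 0.66 + 0.748
 = 3.01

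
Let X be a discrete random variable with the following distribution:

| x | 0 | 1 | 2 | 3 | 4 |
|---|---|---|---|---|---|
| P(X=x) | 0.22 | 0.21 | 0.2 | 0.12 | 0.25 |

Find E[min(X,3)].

1.72

E[min(X,3)] = Σ min(x,3)·P(X=x)
 = 0·0.22 + 1·0.21 + 2·0.2 + 3·0.12 + 3·0.25
 = 0 + 0.21 + 0.4 + 0.36 + 0.75
 = 1.72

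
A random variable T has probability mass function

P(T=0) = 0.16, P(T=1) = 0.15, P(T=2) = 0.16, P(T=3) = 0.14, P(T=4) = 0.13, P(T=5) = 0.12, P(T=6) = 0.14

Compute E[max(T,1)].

3.01

E[max(T,1)] = Σ max(t,1)·P(T=t)
 = 1·0.16 + 1·0.15 + 2·0.16 + 3·0.14 + 4·0.13 + 5·0.12 + 6·0.14
 = 0.16 + 0.15 + 0.32 + 0.42 + 0.52 + 0.6 + 0.84
 = 3.01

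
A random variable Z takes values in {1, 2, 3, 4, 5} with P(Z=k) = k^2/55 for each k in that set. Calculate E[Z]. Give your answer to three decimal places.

E[Z] = Σ z·P(Z=z)
 = 1·1/55 + 2·4/55 + 3·9/55 + 4·16/55 + 5·5/11
 = 1/55 + 8/55 + 27/55 + 64/55 + 25/11
 = 45/11

4.091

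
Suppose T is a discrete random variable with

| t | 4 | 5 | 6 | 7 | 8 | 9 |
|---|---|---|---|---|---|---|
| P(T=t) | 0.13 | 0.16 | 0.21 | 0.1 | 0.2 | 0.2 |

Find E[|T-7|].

1.52

E[|T-7|] = Σ |t-7|·P(T=t)
 = 3·0.13 + 2·0.16 + 1·0.21 + 0·0.1 + 1·0.2 + 2·0.2
 = 0.39 + 0.32 + 0.21 + 0 + 0.2 + 0.4
 = 1.52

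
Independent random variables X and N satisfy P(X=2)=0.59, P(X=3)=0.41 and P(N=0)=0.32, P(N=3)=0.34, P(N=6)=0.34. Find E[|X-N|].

E[|X-N|] = Σ_x Σ_n |x-n| · P(X=x)P(N=n)
 = 2·0.1888 + 1·0.2006 + 4·0.2006 + 3·0.1312 + 0·0.1394 + 3·0.1394
 = 0.3776 + 0.2006 + 0.8024 + 0.3936 + 0 + 0.4182
 = 2.1924

2.1924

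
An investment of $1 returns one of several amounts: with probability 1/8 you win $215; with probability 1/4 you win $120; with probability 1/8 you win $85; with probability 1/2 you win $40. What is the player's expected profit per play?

86.5

E[payout] = 215·1/8 + 120·1/4 + 85·1/8 + 40·1/2
 = 215/8 + 30 + 85/8 + 20
 = 175/2
Net = 175/2 - 1 = 173/2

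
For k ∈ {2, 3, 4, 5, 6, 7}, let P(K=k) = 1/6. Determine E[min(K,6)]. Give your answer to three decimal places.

E[min(K,6)] = Σ min(k,6)·P(K=k)
 = 2·1/6 + 3·1/6 + 4·1/6 + 5·1/6 + 6·1/6 + 6·1/6
 = 1/3 + 1/2 + 2/3 + 5/6 + 1 + 1
 = 13/3

4.333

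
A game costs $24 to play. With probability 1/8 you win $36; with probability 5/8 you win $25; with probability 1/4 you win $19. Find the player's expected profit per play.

0.875

E[payout] = 36·1/8 + 25·5/8 + 19·1/4
 = 9/2 + 125/8 + 19/4
 = 199/8
Net = 199/8 - 24 = 7/8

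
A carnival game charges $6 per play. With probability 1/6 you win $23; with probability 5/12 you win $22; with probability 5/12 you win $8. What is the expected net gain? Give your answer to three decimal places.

E[payout] = 23·1/6 + 22·5/12 + 8·5/12
 = 23/6 + 55/6 + 10/3
 = 49/3
Net = 49/3 - 6 = 31/3

10.333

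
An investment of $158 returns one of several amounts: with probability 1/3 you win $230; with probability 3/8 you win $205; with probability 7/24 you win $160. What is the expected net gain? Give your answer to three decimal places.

42.208

E[payout] = 230·1/3 + 205·3/8 + 160·7/24
 = 230/3 + 615/8 + 140/3
 = 4805/24
Net = 4805/24 - 158 = 1013/24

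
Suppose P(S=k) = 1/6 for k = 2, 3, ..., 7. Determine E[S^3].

E[S^3] = Σ s^3·P(S=s)
 = 8·1/6 + 27·1/6 + 64·1/6 + 125·1/6 + 216·1/6 + 343·1/6
 = 4/3 + 9/2 + 32/3 + 125/6 + 36 + 343/6
 = 261/2

130.5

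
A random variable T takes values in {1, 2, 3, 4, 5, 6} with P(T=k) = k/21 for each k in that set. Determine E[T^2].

21

E[T^2] = Σ t^2·P(T=t)
 = 1·1/21 + 4·2/21 + 9·1/7 + 16·4/21 + 25·5/21 + 36·2/7
 = 1/21 + 8/21 + 9/7 + 64/21 + 125/21 + 72/7
 = 21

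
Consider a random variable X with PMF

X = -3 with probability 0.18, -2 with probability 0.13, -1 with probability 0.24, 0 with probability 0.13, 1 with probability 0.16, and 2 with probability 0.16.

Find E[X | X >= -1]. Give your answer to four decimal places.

P(X >= -1) = 0.24 + 0.13 + 0.16 + 0.16 = 0.69.
E[X | X >= -1] = [(-1)·0.24 + 0·0.13 + 1·0.16 + 2·0.16] / 0.69
 = 0.24 / 0.69
 = 8/23

0.3478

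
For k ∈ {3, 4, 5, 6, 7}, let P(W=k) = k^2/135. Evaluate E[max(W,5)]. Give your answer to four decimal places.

E[max(W,5)] = Σ max(w,5)·P(W=w)
 = 5·1/15 + 5·16/135 + 5·5/27 + 6·4/15 + 7·49/135
 = 1/3 + 16/27 + 25/27 + 8/5 + 343/135
 = 809/135

5.9926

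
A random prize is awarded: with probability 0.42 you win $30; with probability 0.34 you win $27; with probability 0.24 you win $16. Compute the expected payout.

E[payout] = 30·0.42 + 27·0.34 + 16·0.24
 = 12.6 + 9.18 + 3.84
 = 25.62

25.62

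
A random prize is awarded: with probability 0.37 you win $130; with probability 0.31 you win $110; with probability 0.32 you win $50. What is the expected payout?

E[payout] = 130·0.37 + 110·0.31 + 50·0.32
 = 48.1 + 34.1 + 16
 = 98.2

98.2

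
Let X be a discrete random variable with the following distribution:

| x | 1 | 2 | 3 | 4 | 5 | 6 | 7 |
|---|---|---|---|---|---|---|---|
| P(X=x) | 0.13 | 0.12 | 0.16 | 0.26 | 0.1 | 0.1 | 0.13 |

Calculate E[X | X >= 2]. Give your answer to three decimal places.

4.333

P(X >= 2) = 0.12 + 0.16 + 0.26 + 0.1 + 0.1 + 0.13 = 0.87.
E[X | X >= 2] = [2·0.12 + 3·0.16 + 4·0.26 + 5·0.1 + 6·0.1 + 7·0.13] / 0.87
 = 3.77 / 0.87
 = 13/3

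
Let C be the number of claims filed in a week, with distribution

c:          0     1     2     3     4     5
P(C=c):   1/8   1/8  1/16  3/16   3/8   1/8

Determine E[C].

E[C] = Σ c·P(C=c)
 = 0·1/8 + 1·1/8 + 2·1/16 + 3·3/16 + 4·3/8 + 5·1/8
 = 0 + 1/8 + 1/8 + 9/16 + 3/2 + 5/8
 = 47/16

2.9375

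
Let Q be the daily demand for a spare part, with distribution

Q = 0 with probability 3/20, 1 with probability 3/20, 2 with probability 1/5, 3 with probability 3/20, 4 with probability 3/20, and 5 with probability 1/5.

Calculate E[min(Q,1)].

E[min(Q,1)] = Σ min(q,1)·P(Q=q)
 = 0·3/20 + 1·3/20 + 1·1/5 + 1·3/20 + 1·3/20 + 1·1/5
 = 0 + 3/20 + 1/5 + 3/20 + 3/20 + 1/5
 = 17/20

0.85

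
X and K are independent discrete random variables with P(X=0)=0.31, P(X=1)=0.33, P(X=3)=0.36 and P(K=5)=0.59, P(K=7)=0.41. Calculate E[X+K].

E[X+K] = Σ_x Σ_k (x+k) · P(X=x)P(K=k)
 = 5·0.1829 + 7·0.1271 + 6·0.1947 + 8·0.1353 + 8·0.2124 + 10·0.1476
 = 0.9145 + 0.8897 + 1.1682 + 1.0824 + 1.6992 + 1.476
 = 7.23

7.23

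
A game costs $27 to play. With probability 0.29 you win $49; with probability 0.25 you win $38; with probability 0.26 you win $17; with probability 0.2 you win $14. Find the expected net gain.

3.93

E[payout] = 49·0.29 + 38·0.25 + 17·0.26 + 14·0.2
 = 14.21 + 9.5 + 4.42 + 2.8
 = 30.93
Net = 30.93 - 27 = 3.93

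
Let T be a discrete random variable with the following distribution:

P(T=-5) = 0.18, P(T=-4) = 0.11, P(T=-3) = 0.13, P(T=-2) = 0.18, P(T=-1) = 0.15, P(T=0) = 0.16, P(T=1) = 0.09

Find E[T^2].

E[T^2] = Σ t^2·P(T=t)
 = 25·0.18 + 16·0.11 + 9·0.13 + 4·0.18 + 1·0.15 + 0·0.16 + 1·0.09
 = 4.5 + 1.76 + 1.17 + 0.72 + 0.15 + 0 + 0.09
 = 8.39

8.39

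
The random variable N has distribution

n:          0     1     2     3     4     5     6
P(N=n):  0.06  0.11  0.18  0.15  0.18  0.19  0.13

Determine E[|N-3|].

1.53

E[|N-3|] = Σ |n-3|·P(N=n)
 = 3·0.06 + 2·0.11 + 1·0.18 + 0·0.15 + 1·0.18 + 2·0.19 + 3·0.13
 = 0.18 + 0.22 + 0.18 + 0 + 0.18 + 0.38 + 0.39
 = 1.53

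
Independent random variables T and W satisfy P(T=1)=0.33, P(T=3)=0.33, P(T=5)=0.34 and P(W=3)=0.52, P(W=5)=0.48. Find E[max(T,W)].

4.3136

E[max(T,W)] = Σ_t Σ_w max(t,w) · P(T=t)P(W=w)
 = 3·0.1716 + 5·0.1584 + 3·0.1716 + 5·0.1584 + 5·0.1768 + 5·0.1632
 = 0.5148 + 0.792 + 0.5148 + 0.792 + 0.884 + 0.816
 = 4.3136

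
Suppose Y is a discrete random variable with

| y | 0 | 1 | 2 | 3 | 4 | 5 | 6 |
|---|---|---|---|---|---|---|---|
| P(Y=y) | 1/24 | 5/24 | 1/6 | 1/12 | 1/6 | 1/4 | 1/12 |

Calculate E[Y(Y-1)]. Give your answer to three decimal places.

E[Y(Y-1)] = Σ y(y-1)·P(Y=y)
 = 0·1/24 + 0·5/24 + 2·1/6 + 6·1/12 + 12·1/6 + 20·1/4 + 30·1/12
 = 0 + 0 + 1/3 + 1/2 + 2 + 5 + 5/2
 = 31/3

10.333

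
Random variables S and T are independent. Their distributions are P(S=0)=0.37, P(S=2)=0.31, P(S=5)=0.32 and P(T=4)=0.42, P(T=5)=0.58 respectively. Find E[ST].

E[ST] = Σ_s Σ_t st · P(S=s)P(T=t)
 = 0·0.1554 + 0·0.2146 + 8·0.1302 + 10·0.1798 + 20·0.1344 + 25·0.1856
 = 0 + 0 + 1.0416 + 1.798 + 2.688 + 4.64
 = 10.1676

10.1676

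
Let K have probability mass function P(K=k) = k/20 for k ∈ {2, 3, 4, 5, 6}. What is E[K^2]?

22

E[K^2] = Σ k^2·P(K=k)
 = 4·1/10 + 9·3/20 + 16·1/5 + 25·1/4 + 36·3/10
 = 2/5 + 27/20 + 16/5 + 25/4 + 54/5
 = 22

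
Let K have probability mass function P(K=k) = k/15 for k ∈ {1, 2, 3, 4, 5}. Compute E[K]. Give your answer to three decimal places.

3.667

E[K] = Σ k·P(K=k)
 = 1·1/15 + 2·2/15 + 3·1/5 + 4·4/15 + 5·1/3
 = 1/15 + 4/15 + 3/5 + 16/15 + 5/3
 = 11/3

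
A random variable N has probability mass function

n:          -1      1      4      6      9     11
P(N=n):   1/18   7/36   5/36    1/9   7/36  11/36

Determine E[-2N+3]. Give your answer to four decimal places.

-9.9444

E[-2N+3] = Σ (-2n+3)·P(N=n)
 = 5·1/18 + 1·7/36 + (-5)·5/36 + (-9)·1/9 + (-15)·7/36 + (-19)·11/36
 = 5/18 + 7/36 + (-25/36) + (-1) + (-35/12) + (-209/36)
 = -179/18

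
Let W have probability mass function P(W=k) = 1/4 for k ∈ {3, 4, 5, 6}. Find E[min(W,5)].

E[min(W,5)] = Σ min(w,5)·P(W=w)
 = 3·1/4 + 4·1/4 + 5·1/4 + 5·1/4
 = 3/4 + 1 + 5/4 + 5/4
 = 17/4

4.25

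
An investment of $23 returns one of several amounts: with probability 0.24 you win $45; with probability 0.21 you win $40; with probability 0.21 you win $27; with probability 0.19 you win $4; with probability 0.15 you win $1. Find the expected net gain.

2.78

E[payout] = 45·0.24 + 40·0.21 + 27·0.21 + 4·0.19 + 1·0.15
 = 10.8 + 8.4 + 5.67 + 0.76 + 0.15
 = 25.78
Net = 25.78 - 23 = 2.78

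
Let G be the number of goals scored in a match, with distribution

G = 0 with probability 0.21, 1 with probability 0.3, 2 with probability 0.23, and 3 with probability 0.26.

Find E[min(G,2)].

1.28

E[min(G,2)] = Σ min(g,2)·P(G=g)
 = 0·0.21 + 1·0.3 + 2·0.23 + 2·0.26
 = 0 + 0.3 + 0.46 + 0.52
 = 1.28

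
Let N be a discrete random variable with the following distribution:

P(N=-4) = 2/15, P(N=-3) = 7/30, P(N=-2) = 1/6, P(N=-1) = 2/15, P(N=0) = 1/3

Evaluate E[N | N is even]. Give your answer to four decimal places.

-1.3684

P(N is even) = 2/15 + 1/6 + 1/3 = 19/30.
E[N | N is even] = [(-4)·2/15 + (-2)·1/6 + 0·1/3] / (19/30)
 = -13/15 / (19/30)
 = -26/19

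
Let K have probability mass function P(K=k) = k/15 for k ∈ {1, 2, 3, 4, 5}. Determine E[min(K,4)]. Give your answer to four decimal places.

3.3333

E[min(K,4)] = Σ min(k,4)·P(K=k)
 = 1·1/15 + 2·2/15 + 3·1/5 + 4·4/15 + 4·1/3
 = 1/15 + 4/15 + 3/5 + 16/15 + 4/3
 = 10/3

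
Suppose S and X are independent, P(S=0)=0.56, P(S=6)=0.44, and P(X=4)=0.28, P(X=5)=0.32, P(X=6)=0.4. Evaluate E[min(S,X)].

2.2528

E[min(S,X)] = Σ_s Σ_x min(s,x) · P(S=s)P(X=x)
 = 0·0.1568 + 0·0.1792 + 0·0.224 + 4·0.1232 + 5·0.1408 + 6·0.176
 = 0 + 0 + 0 + 0.4928 + 0.704 + 1.056
 = 2.2528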